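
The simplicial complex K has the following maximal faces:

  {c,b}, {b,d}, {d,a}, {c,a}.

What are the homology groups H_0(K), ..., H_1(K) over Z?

H_0 = Z,  H_1 = Z.

Fix the vertex order a < b < c < d and write every simplex with vertices in increasing order. Then dim K = 1 and the simplices of K are:

  0-simplices (4): a, b, c, d
  1-simplices (4): ac, ad, bc, bd

giving chain groups C_0 ≅ Z^4, C_1 ≅ Z^4.

∂_1: C_1 → C_0 is given by ∂[p,q] = [q] − [p]. For instance
  ∂ac = c − a.
This gives a 4×4 integer matrix of rank 3; reducing to Smith normal form yields diagonal entries (1,1,1).

Reading off H_k = ker ∂_k / im ∂_{k+1}:

  H_0: rank C_0 − rank ∂_1 = 4 − 3 = 1, and the invariant factors of ∂_1 are all 1, so H_0 ≅ Z.
  H_1: rank ker ∂_1 − rank ∂_2 = (4 − 3) − 0 = 1, and there is no ∂_2, so H_1 ≅ Z.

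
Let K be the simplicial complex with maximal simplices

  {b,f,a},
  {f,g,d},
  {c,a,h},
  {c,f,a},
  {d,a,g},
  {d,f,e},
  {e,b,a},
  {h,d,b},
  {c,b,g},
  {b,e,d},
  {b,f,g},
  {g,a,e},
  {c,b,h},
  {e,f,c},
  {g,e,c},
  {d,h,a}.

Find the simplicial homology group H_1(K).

Fix the vertex order a < b < c < d < e < f < g < h and write every simplex with vertices in increasing order. Then dim K = 2 and the simplices of K are:

  0-simplices (8): a, b, c, d, e, f, g, h
  1-simplices (24): ab, ac, ad, ae, af, ag, ah, bc, bd, be, bf, bg, bh, ce, cf, cg, ch, de, df, dg, dh, ef, eg, fg
  2-simplices (16): abe, abf, acf, ach, adg, adh, aeg, bcg, bch, bde, bdh, bfg, cef, ceg, def, dfg

Hence C_0 ≅ Z^8, C_1 ≅ Z^24, C_2 ≅ Z^16.

∂_1: C_1 → C_0 sends each edge [p,q] (with p < q) to q − p. For instance
  ∂ah = h − a.
The 8×24 boundary matrix has rank 7 and Smith normal form diag(1,1,1,1,1,1,1).

The boundary map ∂_2: C_2 → C_1 acts by ∂[p,q,r] = [q,r] − [p,r] + [p,q]. For instance
  ∂abe = be − ae + ab,
  ∂aeg = eg − ag + ae.
This gives a 24×16 integer matrix of rank 15; reducing to Smith normal form yields diagonal entries (1,1,1,1,1,1,1,1,1,1,1,1,1,1,1).

Now H_k = ker ∂_k / im ∂_{k+1}, so:

  H_1: rank ker ∂_1 − rank ∂_2 = (24 − 7) − 15 = 2, and the invariant factors of ∂_2 are all 1, so H_1 ≅ Z^2.

H_1 = Z^2.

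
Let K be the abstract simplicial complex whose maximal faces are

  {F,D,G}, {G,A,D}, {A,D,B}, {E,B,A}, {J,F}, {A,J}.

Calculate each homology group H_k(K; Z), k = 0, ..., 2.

Fix the vertex order A < B < D < E < F < G < J and write every simplex with vertices in increasing order. Then dim K = 2 and the simplices of K are:

  0-simplices (7): A, B, D, E, F, G, J
  1-simplices (11): AB, AD, AE, AG, AJ, BD, BE, DF, DG, FG, FJ
  2-simplices (4): ABD, ABE, ADG, DFG

so the chain groups are C_0 ≅ Z^7, C_1 ≅ Z^11, C_2 ≅ Z^4.

Boundary ∂_1: C_1 → C_0 sends each edge [p,q] (with p < q) to q − p. For instance
  ∂DG = G − D.
The 7×11 boundary matrix has rank 6 and Smith normal form diag(1,1,1,1,1,1).

∂_2: C_2 → C_1 maps a triangle to the signed sum of its edges. For instance
  ∂DFG = FG − DG + DF,
  ∂ABE = BE − AE + AB.
This gives a 11×4 integer matrix of rank 4; reducing to Smith normal form yields diagonal entries (1,1,1,1).

Reading off H_k = ker ∂_k / im ∂_{k+1}:

  H_0: rank C_0 − rank ∂_1 = 7 − 6 = 1, and the invariant factors of ∂_1 are all 1, so H_0 ≅ Z.
  H_1: rank ker ∂_1 − rank ∂_2 = (11 − 6) − 4 = 1, and the invariant factors of ∂_2 are all 1, so H_1 ≅ Z.
  H_2: rank ker ∂_2 − rank ∂_3 = (4 − 4) − 0 = 0, and there is no ∂_3, so H_2 ≅ 0.

As a check, the Euler characteristic is 7 − 11 + 4 = 0, which agrees with 1 − 1 + 0 = 0.

H_0 ≅ Z,  H_1 ≅ Z,  H_2 = 0.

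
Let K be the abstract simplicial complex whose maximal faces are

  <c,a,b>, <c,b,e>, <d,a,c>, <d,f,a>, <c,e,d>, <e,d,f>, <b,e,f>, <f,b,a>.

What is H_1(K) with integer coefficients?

H_1 ≅ 0.

We work with the vertex ordering a < b < c < d < e < f. The simplices of K, each written with vertices in increasing order, are:

  0-simplices (6): a, b, c, d, e, f
  1-simplices (12): ab, ac, ad, af, bc, be, bf, cd, ce, de, df, ef
  2-simplices (8): abc, abf, acd, adf, bce, bef, cde, def

giving chain groups C_0 ≅ Z^6, C_1 ≅ Z^12, C_2 ≅ Z^8.

The boundary map ∂_1: C_1 → C_0 is given by ∂[p,q] = [q] − [p]. For instance
  ∂bc = c − b.
As a 6×12 matrix over Z this has rank 5, with invariant factors (1,1,1,1,1).

∂_2: C_2 → C_1 acts by ∂[p,q,r] = [q,r] − [p,r] + [p,q]. For instance
  ∂abc = bc − ac + ab,
  ∂cde = de − ce + cd.
The resulting 12×8 matrix has rank 7, and its Smith normal form has invariant factors (1,1,1,1,1,1,1).

From H_k ≅ ker(∂_k) / im(∂_{k+1}) we obtain:

  H_1: rank ker ∂_1 − rank ∂_2 = (12 − 5) − 7 = 0, and the invariant factors of ∂_2 are all 1, so H_1 ≅ 0.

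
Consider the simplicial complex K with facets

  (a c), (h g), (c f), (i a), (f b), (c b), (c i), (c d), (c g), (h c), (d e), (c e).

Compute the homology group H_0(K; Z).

Order the vertices as a < b < c < d < e < f < g < h < i. Listing each simplex with vertices in this order, K has dimension 1 with simplices:

  0-simplices (9): a, b, c, d, e, f, g, h, i
  1-simplices (12): ac, ai, bc, bf, cd, ce, cf, cg, ch, ci, de, gh

giving chain groups C_0 ≅ Z^9, C_1 ≅ Z^12.

Boundary ∂_1: C_1 → C_0 is given by ∂[p,q] = [q] − [p].
This gives a 9×12 integer matrix of rank 8; reducing to Smith normal form yields diagonal entries (1,1,1,1,1,1,1,1).

Computing H_k = (kernel of ∂_k) / (image of ∂_{k+1}):

  H_0: rank C_0 − rank ∂_1 = 9 − 8 = 1, and the invariant factors of ∂_1 are all 1, so H_0 ≅ Z.

H_0 ≅ Z.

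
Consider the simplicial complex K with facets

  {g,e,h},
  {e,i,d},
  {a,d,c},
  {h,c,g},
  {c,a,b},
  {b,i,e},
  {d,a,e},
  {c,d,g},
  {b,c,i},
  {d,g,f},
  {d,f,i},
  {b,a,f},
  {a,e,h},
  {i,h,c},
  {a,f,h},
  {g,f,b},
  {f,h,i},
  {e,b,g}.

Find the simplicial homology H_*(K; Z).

H_0 ≅ Z,  H_1 ≅ Z^2,  H_2 ≅ Z.

Order the vertices as a < b < c < d < e < f < g < h < i. Listing each simplex with vertices in this order, K has dimension 2 with simplices:

  0-simplices (9): a, b, c, d, e, f, g, h, i
  1-simplices (27): ab, ac, ad, ae, af, ah, bc, be, bf, bg, bi, cd, cg, ch, ci, de, df, dg, di, eg, eh, ei, fg, fh, fi, gh, hi
  2-simplices (18): abc, abf, acd, ade, aeh, afh, bci, beg, bei, bfg, cdg, cgh, chi, dei, dfg, dfi, egh, fhi

so the chain groups are C_0 ≅ Z^9, C_1 ≅ Z^27, C_2 ≅ Z^18.

Boundary ∂_1: C_1 → C_0 sends each edge [p,q] (with p < q) to q − p. For instance
  ∂gh = h − g.
The resulting 9×27 matrix has rank 8, and its Smith normal form has invariant factors (1,1,1,1,1,1,1,1).

Boundary ∂_2: C_2 → C_1 acts by ∂[p,q,r] = [q,r] − [p,r] + [p,q]. For instance
  ∂dei = ei − di + de,
  ∂abc = bc − ac + ab.
The resulting 27×18 matrix has rank 17, and its Smith normal form has invariant factors (1,1,1,1,1,1,1,1,1,1,1,1,1,1,1,1,1).

Now H_k = ker ∂_k / im ∂_{k+1}, so:

  H_0: rank C_0 − rank ∂_1 = 9 − 8 = 1, and the invariant factors of ∂_1 are all 1, so H_0 ≅ Z.
  H_1: rank ker ∂_1 − rank ∂_2 = (27 − 8) − 17 = 2, and the invariant factors of ∂_2 are all 1, so H_1 ≅ Z^2.
  H_2: rank ker ∂_2 − rank ∂_3 = (18 − 17) − 0 = 1, and there is no ∂_3, so H_2 ≅ Z.

(K is a triangulation of the torus T^2.)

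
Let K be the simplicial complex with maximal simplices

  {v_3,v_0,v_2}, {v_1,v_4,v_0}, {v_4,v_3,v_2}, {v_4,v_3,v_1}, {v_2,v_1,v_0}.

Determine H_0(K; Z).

H_0 ≅ Z.

We work with the vertex ordering v_0 < v_1 < v_2 < v_3 < v_4. The simplices of K, each written with vertices in increasing order, are:

  0-simplices (5): [v_0], [v_1], [v_2], [v_3], [v_4]
  1-simplices (10): [v_0,v_1], [v_0,v_2], [v_0,v_3], [v_0,v_4], [v_1,v_2], [v_1,v_3], [v_1,v_4], [v_2,v_3], [v_2,v_4], [v_3,v_4]
  2-simplices (5): [v_0,v_1,v_2], [v_0,v_1,v_4], [v_0,v_2,v_3], [v_1,v_3,v_4], [v_2,v_3,v_4]

so the chain groups are C_0 ≅ Z^5, C_1 ≅ Z^10, C_2 ≅ Z^5.

∂_1: C_1 → C_0 maps an edge to its endpoints' difference, ∂[p,q] = q − p. For instance
  ∂[v_2,v_4] = [v_4] − [v_2].
This gives a 5×10 integer matrix of rank 4; reducing to Smith normal form yields diagonal entries (1,1,1,1).

Boundary ∂_2: C_2 → C_1 acts by ∂[p,q,r] = [q,r] − [p,r] + [p,q]. For instance
  ∂[v_2,v_3,v_4] = [v_3,v_4] − [v_2,v_4] + [v_2,v_3],
  ∂[v_0,v_1,v_2] = [v_1,v_2] − [v_0,v_2] + [v_0,v_1].
The resulting 10×5 matrix has rank 5, and its Smith normal form has invariant factors (1,1,1,1,1).

Reading off H_k = ker ∂_k / im ∂_{k+1}:

  H_0: rank C_0 − rank ∂_1 = 5 − 4 = 1, and the invariant factors of ∂_1 are all 1, so H_0 = Z.

(K is a triangulation of the Möbius band.)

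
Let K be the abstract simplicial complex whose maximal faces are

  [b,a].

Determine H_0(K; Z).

H_0 ≅ Z.

Order the vertices as a < b. Listing each simplex with vertices in this order, K has dimension 1 with simplices:

  0-simplices (2): a, b
  1-simplices (1): ab

giving chain groups C_0 ≅ Z^2, C_1 ≅ Z^1.

The boundary map ∂_1: C_1 → C_0 is given by ∂[p,q] = [q] − [p]. For instance
  ∂ab = b − a.
The resulting 2×1 matrix has rank 1, and its Smith normal form has invariant factors (1).

Reading off H_k = ker ∂_k / im ∂_{k+1}:

  H_0: rank C_0 − rank ∂_1 = 2 − 1 = 1, and the invariant factors of ∂_1 are all 1, so H_0 ≅ Z.

(K is a triangulation of the 1-simplex.)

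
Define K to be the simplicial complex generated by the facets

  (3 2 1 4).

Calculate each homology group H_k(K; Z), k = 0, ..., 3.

K has 4 vertices, 6 edges, 4 triangles, 1 3-simplex.
rank ∂_0 = 0, rank ∂_1 = 3 ⇒ b_0 = 4 − 0 − 3 = 1; all invariant factors of ∂_1 are 1 so no torsion. So H_0 ≅ Z.
rank ∂_1 = 3, rank ∂_2 = 3 ⇒ b_1 = 6 − 3 − 3 = 0; all invariant factors of ∂_2 are 1 so no torsion. So H_1 ≅ 0.
rank ∂_2 = 3, rank ∂_3 = 1 ⇒ b_2 = 4 − 3 − 1 = 0; all invariant factors of ∂_3 are 1 so no torsion. So H_2 ≅ 0.
rank ∂_3 = 1, rank ∂_4 = 0 ⇒ b_3 = 1 − 1 − 0 = 0. So H_3 ≅ 0.

H_0 = Z,  H_1 = 0,  H_2 = 0,  H_3 = 0.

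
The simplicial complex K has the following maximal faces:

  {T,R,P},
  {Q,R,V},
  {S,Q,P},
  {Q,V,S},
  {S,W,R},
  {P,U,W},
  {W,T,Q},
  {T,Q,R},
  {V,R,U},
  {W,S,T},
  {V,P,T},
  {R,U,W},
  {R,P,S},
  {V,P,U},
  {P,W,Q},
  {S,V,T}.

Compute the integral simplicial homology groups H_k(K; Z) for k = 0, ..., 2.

Take the total order P < Q < R < S < T < U < V < W on the vertex set. Then K (dimension 2) consists of the simplices:

  0-simplices (8): P, Q, R, S, T, U, V, W
  1-simplices (24): PQ, PR, PS, PT, PU, PV, PW, QR, QS, QT, QV, QW, RS, RT, RU, RV, RW, ST, SV, SW, TV, TW, UV, UW
  2-simplices (16): PQS, PQW, PRS, PRT, PTV, PUV, PUW, QRT, QRV, QSV, QTW, RSW, RUV, RUW, STV, STW

so the chain groups are C_0 ≅ Z^8, C_1 ≅ Z^24, C_2 ≅ Z^16.

∂_1: C_1 → C_0 is given by ∂[p,q] = [q] − [p]. For instance
  ∂QW = W − Q.
This gives a 8×24 integer matrix of rank 7; reducing to Smith normal form yields diagonal entries (1,1,1,1,1,1,1).

Boundary ∂_2: C_2 → C_1 maps a triangle to the signed sum of its edges. For instance
  ∂PUW = UW − PW + PU,
  ∂QRT = RT − QT + QR.
The 24×16 boundary matrix has rank 15 and Smith normal form diag(1,1,1,1,1,1,1,1,1,1,1,1,1,1,1).

Computing H_k = (kernel of ∂_k) / (image of ∂_{k+1}):

  H_0: rank C_0 − rank ∂_1 = 8 − 7 = 1, and the invariant factors of ∂_1 are all 1, so H_0 ≅ Z.
  H_1: rank ker ∂_1 − rank ∂_2 = (24 − 7) − 15 = 2, and the invariant factors of ∂_2 are all 1, so H_1 ≅ Z^2.
  H_2: rank ker ∂_2 − rank ∂_3 = (16 − 15) − 0 = 1, and there is no ∂_3, so H_2 ≅ Z.

H_0 ≅ Z,  H_1 ≅ Z^2,  H_2 ≅ Z.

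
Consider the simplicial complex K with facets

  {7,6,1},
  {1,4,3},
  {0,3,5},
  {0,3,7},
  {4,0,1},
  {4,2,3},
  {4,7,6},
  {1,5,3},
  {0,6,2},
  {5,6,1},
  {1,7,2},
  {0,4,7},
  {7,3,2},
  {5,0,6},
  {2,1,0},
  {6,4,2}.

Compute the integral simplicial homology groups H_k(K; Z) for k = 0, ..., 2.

K has 8 vertices, 24 edges, 16 triangles.
rank ∂_0 = 0, rank ∂_1 = 7 ⇒ b_0 = 8 − 0 − 7 = 1; all invariant factors of ∂_1 are 1 so no torsion. So H_0 ≅ Z.
rank ∂_1 = 7, rank ∂_2 = 15 ⇒ b_1 = 24 − 7 − 15 = 2; all invariant factors of ∂_2 are 1 so no torsion. So H_1 ≅ Z^2.
rank ∂_2 = 15, rank ∂_3 = 0 ⇒ b_2 = 16 − 15 − 0 = 1. So H_2 ≅ Z.

H_0 ≅ Z,  H_1 ≅ Z^2,  H_2 ≅ Z.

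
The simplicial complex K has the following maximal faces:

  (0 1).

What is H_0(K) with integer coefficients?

H_0 = Z.

Take the total order 0 < 1 on the vertex set. Then K (dimension 1) consists of the simplices:

  0-simplices (2): [0], [1]
  1-simplices (1): [0,1]

so the chain groups are C_0 ≅ Z^2, C_1 ≅ Z^1.

Boundary ∂_1: C_1 → C_0 sends each edge [p,q] (with p < q) to q − p. For instance
  ∂[0,1] = [1] − [0].
The resulting 2×1 matrix has rank 1, and its Smith normal form has invariant factors (1).

Reading off H_k = ker ∂_k / im ∂_{k+1}:

  H_0: rank C_0 − rank ∂_1 = 2 − 1 = 1, and the invariant factors of ∂_1 are all 1, so H_0 = Z.

(K is a triangulation of the 1-simplex.)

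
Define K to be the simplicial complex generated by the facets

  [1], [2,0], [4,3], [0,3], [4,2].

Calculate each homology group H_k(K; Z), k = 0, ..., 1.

We work with the vertex ordering 0 < 1 < 2 < 3 < 4. The simplices of K, each written with vertices in increasing order, are:

  0-simplices (5): [0], [1], [2], [3], [4]
  1-simplices (4): [0,2], [0,3], [2,4], [3,4]

Hence C_0 ≅ Z^5, C_1 ≅ Z^4.

∂_1: C_1 → C_0 sends each edge [p,q] (with p < q) to q − p. For instance
  ∂[2,4] = [4] − [2].
The resulting 5×4 matrix has rank 3, and its Smith normal form has invariant factors (1,1,1).

Now H_k = ker ∂_k / im ∂_{k+1}, so:

  H_0: rank C_0 − rank ∂_1 = 5 − 3 = 2, and the invariant factors of ∂_1 are all 1, so H_0 = Z^2.
  H_1: rank ker ∂_1 − rank ∂_2 = (4 − 3) − 0 = 1, and there is no ∂_2, so H_1 = Z.

H_0 ≅ Z^2,  H_1 ≅ Z.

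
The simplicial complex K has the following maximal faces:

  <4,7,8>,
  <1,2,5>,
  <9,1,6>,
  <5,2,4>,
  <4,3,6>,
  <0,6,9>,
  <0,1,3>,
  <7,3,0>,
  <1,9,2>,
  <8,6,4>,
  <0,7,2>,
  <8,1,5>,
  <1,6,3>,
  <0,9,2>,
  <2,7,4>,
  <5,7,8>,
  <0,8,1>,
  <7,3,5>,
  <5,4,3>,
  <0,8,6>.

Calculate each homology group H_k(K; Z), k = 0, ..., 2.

We work with the vertex ordering 0 < 1 < 2 < 3 < 4 < 5 < 6 < 7 < 8 < 9. The simplices of K, each written with vertices in increasing order, are:

  0-simplices (10): [0], [1], [2], [3], [4], [5], [6], [7], [8], [9]
  1-simplices (30): (30 of them)
  2-simplices (20): (20 of them)

so the chain groups are C_0 ≅ Z^10, C_1 ≅ Z^30, C_2 ≅ Z^20.

∂_1: C_1 → C_0 maps an edge to its endpoints' difference, ∂[p,q] = q − p. For instance
  ∂[2,4] = [4] − [2].
As a 10×30 matrix over Z this has rank 9, with invariant factors (1,1,1,1,1,1,1,1,1).

Boundary ∂_2: C_2 → C_1 maps a triangle to the signed sum of its edges. For instance
  ∂[4,7,8] = [7,8] − [4,8] + [4,7],
  ∂[1,5,8] = [5,8] − [1,8] + [1,5].
The resulting 30×20 matrix has rank 20, and its Smith normal form has invariant factors (1,1,1,1,1,1,1,1,1,1,1,1,1,1,1,1,1,1,1,2).

Now H_k = ker ∂_k / im ∂_{k+1}, so:

  H_0: rank C_0 − rank ∂_1 = 10 − 9 = 1, and the invariant factors of ∂_1 are all 1, so H_0 ≅ Z.
  H_1: rank ker ∂_1 − rank ∂_2 = (30 − 9) − 20 = 1, and ∂_2 has invariant factor 2 > 1, so H_1 ≅ Z ⊕ Z_2.
  H_2: rank ker ∂_2 − rank ∂_3 = (20 − 20) − 0 = 0, and there is no ∂_3, so H_2 ≅ 0.

(K is a triangulation of the Klein bottle.)

H_0 ≅ Z,  H_1 ≅ Z ⊕ Z_2,  H_2 = 0.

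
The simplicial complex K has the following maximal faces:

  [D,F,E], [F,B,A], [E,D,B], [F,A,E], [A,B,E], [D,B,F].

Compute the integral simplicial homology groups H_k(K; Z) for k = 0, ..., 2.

We work with the vertex ordering A < B < D < E < F. The simplices of K, each written with vertices in increasing order, are:

  0-simplices (5): A, B, D, E, F
  1-simplices (9): AB, AE, AF, BD, BE, BF, DE, DF, EF
  2-simplices (6): ABE, ABF, AEF, BDE, BDF, DEF

so the chain groups are C_0 ≅ Z^5, C_1 ≅ Z^9, C_2 ≅ Z^6.

Boundary ∂_1: C_1 → C_0 maps an edge to its endpoints' difference, ∂[p,q] = q − p. For instance
  ∂AF = F − A.
The resulting 5×9 matrix has rank 4, and its Smith normal form has invariant factors (1,1,1,1).

Boundary ∂_2: C_2 → C_1 sends each 2-simplex [p,q,r] to [q,r] − [p,r] + [p,q]. For instance
  ∂ABF = BF − AF + AB,
  ∂AEF = EF − AF + AE.
The resulting 9×6 matrix has rank 5, and its Smith normal form has invariant factors (1,1,1,1,1).

Reading off H_k = ker ∂_k / im ∂_{k+1}:

  H_0: rank C_0 − rank ∂_1 = 5 − 4 = 1, and the invariant factors of ∂_1 are all 1, so H_0 ≅ Z.
  H_1: rank ker ∂_1 − rank ∂_2 = (9 − 4) − 5 = 0, and the invariant factors of ∂_2 are all 1, so H_1 ≅ 0.
  H_2: rank ker ∂_2 − rank ∂_3 = (6 − 5) − 0 = 1, and there is no ∂_3, so H_2 ≅ Z.

As a check, the Euler characteristic is 5 − 9 + 6 = 2, which agrees with 1 − 0 + 1 = 2.

H_0 ≅ Z,  H_1 = 0,  H_2 ≅ Z.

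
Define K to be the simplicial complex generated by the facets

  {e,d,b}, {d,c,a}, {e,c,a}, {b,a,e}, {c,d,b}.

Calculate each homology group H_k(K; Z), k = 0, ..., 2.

K has 5 vertices, 10 edges, 5 triangles.
rank ∂_0 = 0, rank ∂_1 = 4 ⇒ b_0 = 5 − 0 − 4 = 1; all invariant factors of ∂_1 are 1 so no torsion. So H_0 = Z.
rank ∂_1 = 4, rank ∂_2 = 5 ⇒ b_1 = 10 − 4 − 5 = 1; all invariant factors of ∂_2 are 1 so no torsion. So H_1 = Z.
rank ∂_2 = 5, rank ∂_3 = 0 ⇒ b_2 = 5 − 5 − 0 = 0. So H_2 = 0.

H_0 = Z,  H_1 = Z,  H_2 = 0.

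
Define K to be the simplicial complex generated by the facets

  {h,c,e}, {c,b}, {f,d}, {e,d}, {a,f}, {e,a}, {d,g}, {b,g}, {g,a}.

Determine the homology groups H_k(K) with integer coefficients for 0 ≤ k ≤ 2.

H_0 ≅ Z,  H_1 ≅ Z^3,  H_2 = 0.

We work with the vertex ordering a < b < c < d < e < f < g < h. The simplices of K, each written with vertices in increasing order, are:

  0-simplices (8): a, b, c, d, e, f, g, h
  1-simplices (11): ae, af, ag, bc, bg, ce, ch, de, df, dg, eh
  2-simplices (1): ceh

so the chain groups are C_0 ≅ Z^8, C_1 ≅ Z^11, C_2 ≅ Z^1.

Boundary ∂_1: C_1 → C_0 is given by ∂[p,q] = [q] − [p]. For instance
  ∂af = f − a.
The 8×11 boundary matrix has rank 7 and Smith normal form diag(1,1,1,1,1,1,1).

Boundary ∂_2: C_2 → C_1 maps a triangle to the signed sum of its edges. For instance
  ∂ceh = eh − ch + ce.
The 11×1 boundary matrix has rank 1 and Smith normal form diag(1).

Computing H_k = (kernel of ∂_k) / (image of ∂_{k+1}):

  H_0: rank C_0 − rank ∂_1 = 8 − 7 = 1, and the invariant factors of ∂_1 are all 1, so H_0 = Z.
  H_1: rank ker ∂_1 − rank ∂_2 = (11 − 7) − 1 = 3, and the invariant factors of ∂_2 are all 1, so H_1 = Z^3.
  H_2: rank ker ∂_2 − rank ∂_3 = (1 − 1) − 0 = 0, and there is no ∂_3, so H_2 = 0.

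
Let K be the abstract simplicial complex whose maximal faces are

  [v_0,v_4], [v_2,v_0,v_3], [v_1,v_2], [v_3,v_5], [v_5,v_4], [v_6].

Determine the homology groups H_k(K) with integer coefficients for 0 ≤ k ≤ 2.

H_0 ≅ Z^2,  H_1 ≅ Z,  H_2 = 0.

K has 7 vertices, 7 edges, 1 triangle.
rank ∂_0 = 0, rank ∂_1 = 5 ⇒ b_0 = 7 − 0 − 5 = 2; all invariant factors of ∂_1 are 1 so no torsion. So H_0 = Z^2.
rank ∂_1 = 5, rank ∂_2 = 1 ⇒ b_1 = 7 − 5 − 1 = 1; all invariant factors of ∂_2 are 1 so no torsion. So H_1 = Z.
rank ∂_2 = 1, rank ∂_3 = 0 ⇒ b_2 = 1 − 1 − 0 = 0. So H_2 = 0.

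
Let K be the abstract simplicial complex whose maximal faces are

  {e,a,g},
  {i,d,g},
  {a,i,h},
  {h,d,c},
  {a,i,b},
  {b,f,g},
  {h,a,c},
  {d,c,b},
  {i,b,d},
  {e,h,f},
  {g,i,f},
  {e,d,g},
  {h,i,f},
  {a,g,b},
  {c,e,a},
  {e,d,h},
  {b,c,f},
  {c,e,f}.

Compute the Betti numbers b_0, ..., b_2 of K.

We work with the vertex ordering a < b < c < d < e < f < g < h < i. The simplices of K, each written with vertices in increasing order, are:

  0-simplices (9): a, b, c, d, e, f, g, h, i
  1-simplices (27): ab, ac, ae, ag, ah, ai, bc, bd, bf, bg, bi, cd, ce, cf, ch, de, dg, dh, di, ef, eg, eh, fg, fh, fi, gi, hi
  2-simplices (18): abg, abi, ace, ach, aeg, ahi, bcd, bcf, bdi, bfg, cdh, cef, deg, deh, dgi, efh, fgi, fhi

giving chain groups C_0 ≅ Z^9, C_1 ≅ Z^27, C_2 ≅ Z^18.

The boundary map ∂_1: C_1 → C_0 sends each edge [p,q] (with p < q) to q − p.
The resulting 9×27 matrix has rank 8, and its Smith normal form has invariant factors (1,1,1,1,1,1,1,1).

∂_2: C_2 → C_1 maps a triangle to the signed sum of its edges. For instance
  ∂deh = eh − dh + de,
  ∂ach = ch − ah + ac.
The 27×18 boundary matrix has rank 18 and Smith normal form diag(1,1,1,1,1,1,1,1,1,1,1,1,1,1,1,1,1,2).

Reading off H_k = ker ∂_k / im ∂_{k+1}:

  H_0: rank C_0 − rank ∂_1 = 9 − 8 = 1, and the invariant factors of ∂_1 are all 1, so H_0 ≅ Z.
  H_1: rank ker ∂_1 − rank ∂_2 = (27 − 8) − 18 = 1, and ∂_2 has invariant factor 2 > 1, so H_1 ≅ Z ⊕ Z_2.
  H_2: rank ker ∂_2 − rank ∂_3 = (18 − 18) − 0 = 0, and there is no ∂_3, so H_2 ≅ 0.

As a check, the Euler characteristic is 9 − 27 + 18 = 0, which agrees with 1 − 1 + 0 = 0.
(K is a triangulation of the Klein bottle.)

Hence the Betti numbers are b_0 = 1, b_1 = 1, b_2 = 0.

b_0 = 1, b_1 = 1, b_2 = 0.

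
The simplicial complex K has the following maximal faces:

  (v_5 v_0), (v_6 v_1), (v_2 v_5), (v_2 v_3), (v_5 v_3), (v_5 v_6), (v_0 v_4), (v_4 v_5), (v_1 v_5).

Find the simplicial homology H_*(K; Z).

H_0 = Z,  H_1 = Z^3.

Take the total order v_0 < v_1 < v_2 < v_3 < v_4 < v_5 < v_6 on the vertex set. Then K (dimension 1) consists of the simplices:

  0-simplices (7): [v_0], [v_1], [v_2], [v_3], [v_4], [v_5], [v_6]
  1-simplices (9): [v_0,v_4], [v_0,v_5], [v_1,v_5], [v_1,v_6], [v_2,v_3], [v_2,v_5], [v_3,v_5], [v_4,v_5], [v_5,v_6]

giving chain groups C_0 ≅ Z^7, C_1 ≅ Z^9.

The boundary map ∂_1: C_1 → C_0 is given by ∂[p,q] = [q] − [p]. For instance
  ∂[v_0,v_5] = [v_5] − [v_0].
The 7×9 boundary matrix has rank 6 and Smith normal form diag(1,1,1,1,1,1).

Computing H_k = (kernel of ∂_k) / (image of ∂_{k+1}):

  H_0: rank C_0 − rank ∂_1 = 7 − 6 = 1, and the invariant factors of ∂_1 are all 1, so H_0 = Z.
  H_1: rank ker ∂_1 − rank ∂_2 = (9 − 6) − 0 = 3, and there is no ∂_2, so H_1 = Z^3.

As a check, the Euler characteristic is 7 − 9 = -2, which agrees with 1 − 3 = -2.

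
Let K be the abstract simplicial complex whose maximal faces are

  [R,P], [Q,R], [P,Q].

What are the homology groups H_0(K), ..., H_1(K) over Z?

H_0 ≅ Z,  H_1 ≅ Z.

Take the total order P < Q < R on the vertex set. Then K (dimension 1) consists of the simplices:

  0-simplices (3): P, Q, R
  1-simplices (3): PQ, PR, QR

giving chain groups C_0 ≅ Z^3, C_1 ≅ Z^3.

The boundary map ∂_1: C_1 → C_0 sends each edge [p,q] (with p < q) to q − p. For instance
  ∂QR = R − Q.
As a 3×3 matrix over Z this has rank 2, with invariant factors (1,1).

From H_k ≅ ker(∂_k) / im(∂_{k+1}) we obtain:

  H_0: rank C_0 − rank ∂_1 = 3 − 2 = 1, and the invariant factors of ∂_1 are all 1, so H_0 = Z.
  H_1: rank ker ∂_1 − rank ∂_2 = (3 − 2) − 0 = 1, and there is no ∂_2, so H_1 = Z.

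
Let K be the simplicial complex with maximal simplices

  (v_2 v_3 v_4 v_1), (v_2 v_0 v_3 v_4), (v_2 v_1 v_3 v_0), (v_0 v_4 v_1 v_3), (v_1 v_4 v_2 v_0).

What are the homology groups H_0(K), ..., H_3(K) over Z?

H_0 = Z,  H_1 = 0,  H_2 = 0,  H_3 = Z.

Order the vertices as v_0 < v_1 < v_2 < v_3 < v_4. Listing each simplex with vertices in this order, K has dimension 3 with simplices:

  0-simplices (5): [v_0], [v_1], [v_2], [v_3], [v_4]
  1-simplices (10): [v_0,v_1], [v_0,v_2], [v_0,v_3], [v_0,v_4], [v_1,v_2], [v_1,v_3], [v_1,v_4], [v_2,v_3], [v_2,v_4], [v_3,v_4]
  2-simplices (10): [v_0,v_1,v_2], [v_0,v_1,v_3], [v_0,v_1,v_4], [v_0,v_2,v_3], [v_0,v_2,v_4], [v_0,v_3,v_4], [v_1,v_2,v_3], [v_1,v_2,v_4], [v_1,v_3,v_4], [v_2,v_3,v_4]
  3-simplices (5): [v_0,v_1,v_2,v_3], [v_0,v_1,v_2,v_4], [v_0,v_1,v_3,v_4], [v_0,v_2,v_3,v_4], [v_1,v_2,v_3,v_4]

giving chain groups C_0 ≅ Z^5, C_1 ≅ Z^10, C_2 ≅ Z^10, C_3 ≅ Z^5.

Boundary ∂_1: C_1 → C_0 sends each edge [p,q] (with p < q) to q − p.
As a 5×10 matrix over Z this has rank 4, with invariant factors (1,1,1,1).

Boundary ∂_2: C_2 → C_1 sends each 2-simplex [p,q,r] to [q,r] − [p,r] + [p,q]. For instance
  ∂[v_0,v_2,v_3] = [v_2,v_3] − [v_0,v_3] + [v_0,v_2],
  ∂[v_0,v_1,v_4] = [v_1,v_4] − [v_0,v_4] + [v_0,v_1].
The 10×10 boundary matrix has rank 6 and Smith normal form diag(1,1,1,1,1,1).

The boundary map ∂_3: C_3 → C_2 sends each 3-simplex σ to the alternating sum Σ_i (−1)^i (σ with its i-th vertex removed). For instance
  ∂[v_0,v_1,v_3,v_4] = [v_1,v_3,v_4] − [v_0,v_3,v_4] + [v_0,v_1,v_4] − [v_0,v_1,v_3],
  ∂[v_0,v_2,v_3,v_4] = [v_2,v_3,v_4] − [v_0,v_3,v_4] + [v_0,v_2,v_4] − [v_0,v_2,v_3].
This gives a 10×5 integer matrix of rank 4; reducing to Smith normal form yields diagonal entries (1,1,1,1).

Reading off H_k = ker ∂_k / im ∂_{k+1}:

  H_0: rank C_0 − rank ∂_1 = 5 − 4 = 1, and the invariant factors of ∂_1 are all 1, so H_0 ≅ Z.
  H_1: rank ker ∂_1 − rank ∂_2 = (10 − 4) − 6 = 0, and the invariant factors of ∂_2 are all 1, so H_1 ≅ 0.
  H_2: rank ker ∂_2 − rank ∂_3 = (10 − 6) − 4 = 0, and the invariant factors of ∂_3 are all 1, so H_2 ≅ 0.
  H_3: rank ker ∂_3 − rank ∂_4 = (5 − 4) − 0 = 1, and there is no ∂_4, so H_3 ≅ Z.

As a check, the Euler characteristic is 5 − 10 + 10 − 5 = 0, which agrees with 1 − 0 + 0 − 1 = 0.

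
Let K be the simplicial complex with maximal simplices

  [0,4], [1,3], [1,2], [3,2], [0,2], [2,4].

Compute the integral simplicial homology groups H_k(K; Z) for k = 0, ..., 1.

Take the total order 0 < 1 < 2 < 3 < 4 on the vertex set. Then K (dimension 1) consists of the simplices:

  0-simplices (5): [0], [1], [2], [3], [4]
  1-simplices (6): [0,2], [0,4], [1,2], [1,3], [2,3], [2,4]

giving chain groups C_0 ≅ Z^5, C_1 ≅ Z^6.

Boundary ∂_1: C_1 → C_0 maps an edge to its endpoints' difference, ∂[p,q] = q − p.
The resulting 5×6 matrix has rank 4, and its Smith normal form has invariant factors (1,1,1,1).

Computing H_k = (kernel of ∂_k) / (image of ∂_{k+1}):

  H_0: rank C_0 − rank ∂_1 = 5 − 4 = 1, and the invariant factors of ∂_1 are all 1, so H_0 = Z.
  H_1: rank ker ∂_1 − rank ∂_2 = (6 − 4) − 0 = 2, and there is no ∂_2, so H_1 = Z^2.

H_0 = Z,  H_1 = Z^2.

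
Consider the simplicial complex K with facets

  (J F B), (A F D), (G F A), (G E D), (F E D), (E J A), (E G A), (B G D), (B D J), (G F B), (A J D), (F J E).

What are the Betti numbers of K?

b_0 = 1, b_1 = 0, b_2 = 0.

Order the vertices as A < B < D < E < F < G < J. Listing each simplex with vertices in this order, K has dimension 2 with simplices:

  0-simplices (7): A, B, D, E, F, G, J
  1-simplices (18): AD, AE, AF, AG, AJ, BD, BF, BG, BJ, DE, DF, DG, DJ, EF, EG, EJ, FG, FJ
  2-simplices (12): ADF, ADJ, AEG, AEJ, AFG, BDG, BDJ, BFG, BFJ, DEF, DEG, EFJ

so the chain groups are C_0 ≅ Z^7, C_1 ≅ Z^18, C_2 ≅ Z^12.

∂_1: C_1 → C_0 is given by ∂[p,q] = [q] − [p]. For instance
  ∂EG = G − E.
This gives a 7×18 integer matrix of rank 6; reducing to Smith normal form yields diagonal entries (1,1,1,1,1,1).

The boundary map ∂_2: C_2 → C_1 acts by ∂[p,q,r] = [q,r] − [p,r] + [p,q]. For instance
  ∂AFG = FG − AG + AF,
  ∂BFJ = FJ − BJ + BF.
As a 18×12 matrix over Z this has rank 12, with invariant factors (1,1,1,1,1,1,1,1,1,1,1,2).

Computing H_k = (kernel of ∂_k) / (image of ∂_{k+1}):

  H_0: rank C_0 − rank ∂_1 = 7 − 6 = 1, and the invariant factors of ∂_1 are all 1, so H_0 ≅ Z.
  H_1: rank ker ∂_1 − rank ∂_2 = (18 − 6) − 12 = 0, and ∂_2 has invariant factor 2 > 1, so H_1 ≅ Z/2.
  H_2: rank ker ∂_2 − rank ∂_3 = (12 − 12) − 0 = 0, and there is no ∂_3, so H_2 ≅ 0.

As a check, the Euler characteristic is 7 − 18 + 12 = 1, which agrees with 1 − 0 + 0 = 1.

Hence the Betti numbers are b_0 = 1, b_1 = 0, b_2 = 0.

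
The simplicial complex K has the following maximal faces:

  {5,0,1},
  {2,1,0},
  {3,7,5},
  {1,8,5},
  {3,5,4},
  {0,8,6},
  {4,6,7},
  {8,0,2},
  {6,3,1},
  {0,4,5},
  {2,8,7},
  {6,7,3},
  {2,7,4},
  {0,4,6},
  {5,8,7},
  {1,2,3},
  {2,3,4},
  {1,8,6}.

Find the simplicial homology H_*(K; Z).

Fix the vertex order 0 < 1 < 2 < 3 < 4 < 5 < 6 < 7 < 8 and write every simplex with vertices in increasing order. Then dim K = 2 and the simplices of K are:

  0-simplices (9): [0], [1], [2], [3], [4], [5], [6], [7], [8]
  1-simplices (27): (27 of them)
  2-simplices (18): [0,1,2], [0,1,5], [0,2,8], [0,4,5], [0,4,6], [0,6,8], [1,2,3], [1,3,6], [1,5,8], [1,6,8], [2,3,4], [2,4,7], [2,7,8], [3,4,5], [3,5,7], [3,6,7], [4,6,7], [5,7,8]

giving chain groups C_0 ≅ Z^9, C_1 ≅ Z^27, C_2 ≅ Z^18.

∂_1: C_1 → C_0 maps an edge to its endpoints' difference, ∂[p,q] = q − p. For instance
  ∂[2,4] = [4] − [2].
The resulting 9×27 matrix has rank 8, and its Smith normal form has invariant factors (1,1,1,1,1,1,1,1).

Boundary ∂_2: C_2 → C_1 maps a triangle to the signed sum of its edges. For instance
  ∂[1,3,6] = [3,6] − [1,6] + [1,3],
  ∂[0,2,8] = [2,8] − [0,8] + [0,2].
As a 27×18 matrix over Z this has rank 18, with invariant factors (1,1,1,1,1,1,1,1,1,1,1,1,1,1,1,1,1,2).

Reading off H_k = ker ∂_k / im ∂_{k+1}:

  H_0: rank C_0 − rank ∂_1 = 9 − 8 = 1, and the invariant factors of ∂_1 are all 1, so H_0 ≅ Z.
  H_1: rank ker ∂_1 − rank ∂_2 = (27 − 8) − 18 = 1, and ∂_2 has invariant factor 2 > 1, so H_1 ≅ Z ⊕ Z_2.
  H_2: rank ker ∂_2 − rank ∂_3 = (18 − 18) − 0 = 0, and there is no ∂_3, so H_2 ≅ 0.

H_0 = Z,  H_1 = Z ⊕ Z_2,  H_2 = 0.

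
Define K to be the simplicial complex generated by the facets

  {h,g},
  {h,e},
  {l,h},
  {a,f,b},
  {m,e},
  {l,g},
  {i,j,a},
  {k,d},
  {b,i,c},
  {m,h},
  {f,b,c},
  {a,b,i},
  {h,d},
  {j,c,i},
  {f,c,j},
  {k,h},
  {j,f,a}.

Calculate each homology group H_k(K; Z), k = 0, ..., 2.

H_0 ≅ Z^2,  H_1 ≅ Z^3,  H_2 ≅ Z.

K has 13 vertices, 21 edges, 8 triangles.
rank ∂_0 = 0, rank ∂_1 = 11 ⇒ b_0 = 13 − 0 − 11 = 2; all invariant factors of ∂_1 are 1 so no torsion. So H_0 ≅ Z^2.
rank ∂_1 = 11, rank ∂_2 = 7 ⇒ b_1 = 21 − 11 − 7 = 3; all invariant factors of ∂_2 are 1 so no torsion. So H_1 ≅ Z^3.
rank ∂_2 = 7, rank ∂_3 = 0 ⇒ b_2 = 8 − 7 − 0 = 1. So H_2 ≅ Z.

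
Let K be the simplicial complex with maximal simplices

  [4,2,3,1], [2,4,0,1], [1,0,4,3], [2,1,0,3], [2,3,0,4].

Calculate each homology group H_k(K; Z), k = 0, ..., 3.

K has 5 vertices, 10 edges, 10 triangles, 5 3-simplices.
rank ∂_0 = 0, rank ∂_1 = 4 ⇒ b_0 = 5 − 0 − 4 = 1; all invariant factors of ∂_1 are 1 so no torsion. So H_0 = Z.
rank ∂_1 = 4, rank ∂_2 = 6 ⇒ b_1 = 10 − 4 − 6 = 0; all invariant factors of ∂_2 are 1 so no torsion. So H_1 = 0.
rank ∂_2 = 6, rank ∂_3 = 4 ⇒ b_2 = 10 − 6 − 4 = 0; all invariant factors of ∂_3 are 1 so no torsion. So H_2 = 0.
rank ∂_3 = 4, rank ∂_4 = 0 ⇒ b_3 = 5 − 4 − 0 = 1. So H_3 = Z.

H_0 ≅ Z,  H_1 = 0,  H_2 = 0,  H_3 ≅ Z.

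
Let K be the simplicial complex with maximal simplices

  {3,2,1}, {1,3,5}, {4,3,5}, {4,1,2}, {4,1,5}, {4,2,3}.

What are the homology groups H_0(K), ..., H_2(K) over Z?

H_0 = Z,  H_1 = 0,  H_2 = Z.

K has 5 vertices, 9 edges, 6 triangles.
rank ∂_0 = 0, rank ∂_1 = 4 ⇒ b_0 = 5 − 0 − 4 = 1; all invariant factors of ∂_1 are 1 so no torsion. So H_0 ≅ Z.
rank ∂_1 = 4, rank ∂_2 = 5 ⇒ b_1 = 9 − 4 − 5 = 0; all invariant factors of ∂_2 are 1 so no torsion. So H_1 ≅ 0.
rank ∂_2 = 5, rank ∂_3 = 0 ⇒ b_2 = 6 − 5 − 0 = 1. So H_2 ≅ Z.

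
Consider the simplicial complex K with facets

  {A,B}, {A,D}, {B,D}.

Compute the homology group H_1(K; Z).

Order the vertices as A < B < D. Listing each simplex with vertices in this order, K has dimension 1 with simplices:

  0-simplices (3): A, B, D
  1-simplices (3): AB, AD, BD

so the chain groups are C_0 ≅ Z^3, C_1 ≅ Z^3.

The boundary map ∂_1: C_1 → C_0 is given by ∂[p,q] = [q] − [p]. For instance
  ∂BD = D − B.
The 3×3 boundary matrix has rank 2 and Smith normal form diag(1,1).

Now H_k = ker ∂_k / im ∂_{k+1}, so:

  H_1: rank ker ∂_1 − rank ∂_2 = (3 − 2) − 0 = 1, and there is no ∂_2, so H_1 = Z.

(K is a triangulation of the circle S^1.)

H_1 ≅ Z.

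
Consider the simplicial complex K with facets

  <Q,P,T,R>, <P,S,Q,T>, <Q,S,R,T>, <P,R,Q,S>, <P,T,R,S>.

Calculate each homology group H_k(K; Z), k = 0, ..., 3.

Fix the vertex order P < Q < R < S < T and write every simplex with vertices in increasing order. Then dim K = 3 and the simplices of K are:

  0-simplices (5): P, Q, R, S, T
  1-simplices (10): PQ, PR, PS, PT, QR, QS, QT, RS, RT, ST
  2-simplices (10): PQR, PQS, PQT, PRS, PRT, PST, QRS, QRT, QST, RST
  3-simplices (5): PQRS, PQRT, PQST, PRST, QRST

giving chain groups C_0 ≅ Z^5, C_1 ≅ Z^10, C_2 ≅ Z^10, C_3 ≅ Z^5.

Boundary ∂_1: C_1 → C_0 is given by ∂[p,q] = [q] − [p]. For instance
  ∂PS = S − P.
The resulting 5×10 matrix has rank 4, and its Smith normal form has invariant factors (1,1,1,1).

The boundary map ∂_2: C_2 → C_1 acts by ∂[p,q,r] = [q,r] − [p,r] + [p,q]. For instance
  ∂PQS = QS − PS + PQ,
  ∂PST = ST − PT + PS.
This gives a 10×10 integer matrix of rank 6; reducing to Smith normal form yields diagonal entries (1,1,1,1,1,1).

∂_3: C_3 → C_2 sends each 3-simplex σ to the alternating sum Σ_i (−1)^i (σ with its i-th vertex removed). For instance
  ∂QRST = RST − QST + QRT − QRS,
  ∂PRST = RST − PST + PRT − PRS.
As a 10×5 matrix over Z this has rank 4, with invariant factors (1,1,1,1).

From H_k ≅ ker(∂_k) / im(∂_{k+1}) we obtain:

  H_0: rank C_0 − rank ∂_1 = 5 − 4 = 1, and the invariant factors of ∂_1 are all 1, so H_0 = Z.
  H_1: rank ker ∂_1 − rank ∂_2 = (10 − 4) − 6 = 0, and the invariant factors of ∂_2 are all 1, so H_1 = 0.
  H_2: rank ker ∂_2 − rank ∂_3 = (10 − 6) − 4 = 0, and the invariant factors of ∂_3 are all 1, so H_2 = 0.
  H_3: rank ker ∂_3 − rank ∂_4 = (5 − 4) − 0 = 1, and there is no ∂_4, so H_3 = Z.

(K is a triangulation of the 3-sphere S^3.)

H_0 ≅ Z,  H_1 = 0,  H_2 = 0,  H_3 ≅ Z.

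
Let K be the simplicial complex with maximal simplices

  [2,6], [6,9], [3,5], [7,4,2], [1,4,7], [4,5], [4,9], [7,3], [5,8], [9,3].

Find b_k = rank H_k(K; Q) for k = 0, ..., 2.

We work with the vertex ordering 1 < 2 < 3 < 4 < 5 < 6 < 7 < 8 < 9. The simplices of K, each written with vertices in increasing order, are:

  0-simplices (9): [1], [2], [3], [4], [5], [6], [7], [8], [9]
  1-simplices (13): [1,4], [1,7], [2,4], [2,6], [2,7], [3,5], [3,7], [3,9], [4,5], [4,7], [4,9], [5,8], [6,9]
  2-simplices (2): [1,4,7], [2,4,7]

so the chain groups are C_0 ≅ Z^9, C_1 ≅ Z^13, C_2 ≅ Z^2.

The boundary map ∂_1: C_1 → C_0 maps an edge to its endpoints' difference, ∂[p,q] = q − p. For instance
  ∂[2,6] = [6] − [2].
The 9×13 boundary matrix has rank 8 and Smith normal form diag(1,1,1,1,1,1,1,1).

∂_2: C_2 → C_1 sends each 2-simplex [p,q,r] to [q,r] − [p,r] + [p,q]. For instance
  ∂[1,4,7] = [4,7] − [1,7] + [1,4],
  ∂[2,4,7] = [4,7] − [2,7] + [2,4].
As a 13×2 matrix over Z this has rank 2, with invariant factors (1,1).

Reading off H_k = ker ∂_k / im ∂_{k+1}:

  H_0: rank C_0 − rank ∂_1 = 9 − 8 = 1, and the invariant factors of ∂_1 are all 1, so H_0 ≅ Z.
  H_1: rank ker ∂_1 − rank ∂_2 = (13 − 8) − 2 = 3, and the invariant factors of ∂_2 are all 1, so H_1 ≅ Z^3.
  H_2: rank ker ∂_2 − rank ∂_3 = (2 − 2) − 0 = 0, and there is no ∂_3, so H_2 ≅ 0.

Hence the Betti numbers are b_0 = 1, b_1 = 3, b_2 = 0.

b_0 = 1, b_1 = 3, b_2 = 0.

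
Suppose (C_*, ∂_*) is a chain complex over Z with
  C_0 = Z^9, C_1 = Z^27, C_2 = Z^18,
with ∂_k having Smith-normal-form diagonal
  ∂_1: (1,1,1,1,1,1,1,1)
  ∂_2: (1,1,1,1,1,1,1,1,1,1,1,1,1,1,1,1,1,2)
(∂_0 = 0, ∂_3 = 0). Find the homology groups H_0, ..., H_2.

H_0 = Z,  H_1 = Z ⊕ Z/2,  H_2 = 0.

H_0: b_0 = 9 − 0 − 8 = 1; torsion from ∂_1 factors > 1: none. So H_0 = Z.
H_1: b_1 = 27 − 8 − 18 = 1; torsion from ∂_2 factors > 1: [2]. So H_1 = Z ⊕ Z/2.
H_2: b_2 = 18 − 18 − 0 = 0; torsion from ∂_3 factors > 1: none. So H_2 = 0.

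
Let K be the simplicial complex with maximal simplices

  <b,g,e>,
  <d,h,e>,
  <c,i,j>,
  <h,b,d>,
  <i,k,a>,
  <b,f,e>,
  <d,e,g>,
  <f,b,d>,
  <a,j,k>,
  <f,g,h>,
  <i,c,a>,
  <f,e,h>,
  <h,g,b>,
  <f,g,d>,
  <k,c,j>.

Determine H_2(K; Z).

We work with the vertex ordering a < b < c < d < e < f < g < h < i < j < k. The simplices of K, each written with vertices in increasing order, are:

  0-simplices (11): a, b, c, d, e, f, g, h, i, j, k
  1-simplices (25): ac, ai, aj, ak, bd, be, bf, bg, bh, ci, cj, ck, de, df, dg, dh, ef, eg, eh, fg, fh, gh, ij, ik, jk
  2-simplices (15): aci, aik, ajk, bdf, bdh, bef, beg, bgh, cij, cjk, deg, deh, dfg, efh, fgh

Hence C_0 ≅ Z^11, C_1 ≅ Z^25, C_2 ≅ Z^15.

∂_1: C_1 → C_0 is given by ∂[p,q] = [q] − [p]. For instance
  ∂bf = f − b.
As a 11×25 matrix over Z this has rank 9, with invariant factors (1,1,1,1,1,1,1,1,1).

The boundary map ∂_2: C_2 → C_1 sends each 2-simplex [p,q,r] to [q,r] − [p,r] + [p,q]. For instance
  ∂bef = ef − bf + be,
  ∂efh = fh − eh + ef.
The resulting 25×15 matrix has rank 15, and its Smith normal form has invariant factors (1,1,1,1,1,1,1,1,1,1,1,1,1,1,2).

Now H_k = ker ∂_k / im ∂_{k+1}, so:

  H_2: rank ker ∂_2 − rank ∂_3 = (15 − 15) − 0 = 0, and there is no ∂_3, so H_2 = 0.

(K is a triangulation of the disjoint union of the real projective plane RP^2 and the Möbius band.)

H_2 ≅ 0.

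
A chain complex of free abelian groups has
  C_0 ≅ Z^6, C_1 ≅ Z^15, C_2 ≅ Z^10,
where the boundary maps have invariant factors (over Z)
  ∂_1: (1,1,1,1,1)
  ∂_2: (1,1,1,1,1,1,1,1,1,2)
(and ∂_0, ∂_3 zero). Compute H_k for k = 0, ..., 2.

H_0 = Z,  H_1 = Z/2,  H_2 = 0.

H_0: b_0 = 6 − 0 − 5 = 1; torsion from ∂_1 factors > 1: none. So H_0 = Z.
H_1: b_1 = 15 − 5 − 10 = 0; torsion from ∂_2 factors > 1: [2]. So H_1 = Z/2.
H_2: b_2 = 10 − 10 − 0 = 0; torsion from ∂_3 factors > 1: none. So H_2 = 0.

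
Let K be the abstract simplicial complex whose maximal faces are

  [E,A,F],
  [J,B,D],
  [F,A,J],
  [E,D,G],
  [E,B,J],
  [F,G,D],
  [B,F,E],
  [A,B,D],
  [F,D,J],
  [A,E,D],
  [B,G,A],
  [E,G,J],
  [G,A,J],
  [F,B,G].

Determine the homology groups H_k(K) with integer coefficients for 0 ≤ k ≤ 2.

H_0 ≅ Z,  H_1 ≅ Z^2,  H_2 ≅ Z.

Take the total order A < B < D < E < F < G < J on the vertex set. Then K (dimension 2) consists of the simplices:

  0-simplices (7): A, B, D, E, F, G, J
  1-simplices (21): AB, AD, AE, AF, AG, AJ, BD, BE, BF, BG, BJ, DE, DF, DG, DJ, EF, EG, EJ, FG, FJ, GJ
  2-simplices (14): ABD, ABG, ADE, AEF, AFJ, AGJ, BDJ, BEF, BEJ, BFG, DEG, DFG, DFJ, EGJ

Hence C_0 ≅ Z^7, C_1 ≅ Z^21, C_2 ≅ Z^14.

Boundary ∂_1: C_1 → C_0 is given by ∂[p,q] = [q] − [p].
The 7×21 boundary matrix has rank 6 and Smith normal form diag(1,1,1,1,1,1).

Boundary ∂_2: C_2 → C_1 acts by ∂[p,q,r] = [q,r] − [p,r] + [p,q]. For instance
  ∂BEF = EF − BF + BE,
  ∂ABG = BG − AG + AB.
The resulting 21×14 matrix has rank 13, and its Smith normal form has invariant factors (1,1,1,1,1,1,1,1,1,1,1,1,1).

Reading off H_k = ker ∂_k / im ∂_{k+1}:

  H_0: rank C_0 − rank ∂_1 = 7 − 6 = 1, and the invariant factors of ∂_1 are all 1, so H_0 = Z.
  H_1: rank ker ∂_1 − rank ∂_2 = (21 − 6) − 13 = 2, and the invariant factors of ∂_2 are all 1, so H_1 = Z^2.
  H_2: rank ker ∂_2 − rank ∂_3 = (14 − 13) − 0 = 1, and there is no ∂_3, so H_2 = Z.

(K is a triangulation of the torus T^2.)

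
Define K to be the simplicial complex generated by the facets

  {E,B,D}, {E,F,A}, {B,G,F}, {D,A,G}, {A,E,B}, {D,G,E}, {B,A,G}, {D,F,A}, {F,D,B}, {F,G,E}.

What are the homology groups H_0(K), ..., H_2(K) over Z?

Order the vertices as A < B < D < E < F < G. Listing each simplex with vertices in this order, K has dimension 2 with simplices:

  0-simplices (6): A, B, D, E, F, G
  1-simplices (15): AB, AD, AE, AF, AG, BD, BE, BF, BG, DE, DF, DG, EF, EG, FG
  2-simplices (10): ABE, ABG, ADF, ADG, AEF, BDE, BDF, BFG, DEG, EFG

Hence C_0 ≅ Z^6, C_1 ≅ Z^15, C_2 ≅ Z^10.

∂_1: C_1 → C_0 sends each edge [p,q] (with p < q) to q − p. For instance
  ∂AE = E − A.
The resulting 6×15 matrix has rank 5, and its Smith normal form has invariant factors (1,1,1,1,1).

Boundary ∂_2: C_2 → C_1 sends each 2-simplex [p,q,r] to [q,r] − [p,r] + [p,q]. For instance
  ∂ADF = DF − AF + AD,
  ∂EFG = FG − EG + EF.
The resulting 15×10 matrix has rank 10, and its Smith normal form has invariant factors (1,1,1,1,1,1,1,1,1,2).

From H_k ≅ ker(∂_k) / im(∂_{k+1}) we obtain:

  H_0: rank C_0 − rank ∂_1 = 6 − 5 = 1, and the invariant factors of ∂_1 are all 1, so H_0 ≅ Z.
  H_1: rank ker ∂_1 − rank ∂_2 = (15 − 5) − 10 = 0, and ∂_2 has invariant factor 2 > 1, so H_1 ≅ Z/2.
  H_2: rank ker ∂_2 − rank ∂_3 = (10 − 10) − 0 = 0, and there is no ∂_3, so H_2 ≅ 0.

H_0 = Z,  H_1 = Z/2,  H_2 = 0.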